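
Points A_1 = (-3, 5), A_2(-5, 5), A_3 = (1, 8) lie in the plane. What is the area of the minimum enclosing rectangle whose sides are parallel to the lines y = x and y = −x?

In coordinates u = x + y, v = x − y the rectangle is axis-aligned; the map (x,y)→(u,v) scales areas by 2.
u-values: 2, 0, 9; range = 9 − 0 = 9.
v-values: -8, -10, -7; range = -7 − (-10) = 3.
Area = (9 × 3) / 2 = 13.5.

13.5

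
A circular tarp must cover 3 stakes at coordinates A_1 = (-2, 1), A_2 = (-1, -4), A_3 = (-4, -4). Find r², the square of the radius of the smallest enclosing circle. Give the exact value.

7.54

Side lengths²: A_1A_2² = 26, A_1A_3² = 29, A_2A_3² = 9.
Since A_1A_3² = 29 < 26 + 9 = 35, the triangle is acute, so the smallest enclosing circle is the circumcircle.
Circumcentre = (-2.5, -1.7), r² = 7.54.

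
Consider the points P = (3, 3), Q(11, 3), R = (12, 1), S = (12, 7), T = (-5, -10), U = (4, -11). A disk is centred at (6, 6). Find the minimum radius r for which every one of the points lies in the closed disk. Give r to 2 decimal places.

The required radius is the distance from (6, 6) to the farthest point.
Squared distances: 18, 34, 61, 37, 377, 293.
Maximum is 377, attained at T.
r = √377 ≈ 19.42.

19.42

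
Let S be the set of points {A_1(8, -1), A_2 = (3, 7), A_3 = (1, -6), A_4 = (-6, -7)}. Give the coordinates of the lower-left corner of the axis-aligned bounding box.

x-range [-6, 8], y-range [-7, 7].
The lower-left corner is (-6, -7).

(-6, -7)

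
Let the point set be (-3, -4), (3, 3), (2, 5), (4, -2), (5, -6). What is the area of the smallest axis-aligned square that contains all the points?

The bounding box has width 8 and height 11.
An axis-aligned square enclosing the set must have side ≥ max(width, height).
So the minimum side is max(8, 11) = 11.
Area = 11² = 121.

121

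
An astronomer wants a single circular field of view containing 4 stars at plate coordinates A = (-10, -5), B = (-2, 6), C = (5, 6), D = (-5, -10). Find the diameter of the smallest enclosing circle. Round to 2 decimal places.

19.09

By Welzl's lemma the MEC is supported by two points (diametrically opposite) or three points (on a circumcircle).
The minimum enclosing circle is determined by three boundary points: A, C, D.
Their circumcentre is (-16/13, -16/13) with r² = 15397/169.
The farthest remaining point B is at distance² 8936/169 ≤ 15397/169.
Diameter = 2r = 2√(15397/169) ≈ 19.09.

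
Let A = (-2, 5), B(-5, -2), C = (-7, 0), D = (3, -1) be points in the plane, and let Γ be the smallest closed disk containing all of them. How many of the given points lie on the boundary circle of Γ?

3

By Welzl's lemma the MEC is supported by two points (diametrically opposite) or three points (on a circumcircle).
The minimum enclosing circle is determined by three boundary points: A, C, D.
Their circumcentre is (-43/22, -1/22) with r² = 6161/242.
The farthest remaining point B is at distance² 3169/242 ≤ 6161/242.
The points at distance exactly r from the centre are A, C, D — 3 points.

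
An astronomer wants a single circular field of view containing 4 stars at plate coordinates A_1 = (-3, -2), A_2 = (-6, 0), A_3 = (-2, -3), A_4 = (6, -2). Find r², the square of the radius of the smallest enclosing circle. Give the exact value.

37

A smallest enclosing disk is always determined by at most three of the input points on its boundary.
The farthest pair is A_2–A_4 with squared distance 148. The circle on this segment as diameter has centre (0, -1) and r² = 148/4 = 37.
Check A_1: distance² to centre = 10 ≤ 37, so it lies inside.
All remaining points lie in this disk, and no smaller disk contains both endpoints, so this is the minimum enclosing circle.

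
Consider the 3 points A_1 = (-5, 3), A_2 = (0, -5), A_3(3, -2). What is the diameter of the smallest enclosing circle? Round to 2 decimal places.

9.68

Side lengths²: A_1A_2² = 89, A_1A_3² = 89, A_2A_3² = 18.
Since A_1A_3² = 89 < 89 + 18 = 107, the triangle is acute, so the smallest enclosing circle is the circumcircle.
Circumcentre = (-41/26, -11/26), r² = 7921/338.
Diameter = 2r = 2√(7921/338) ≈ 9.68.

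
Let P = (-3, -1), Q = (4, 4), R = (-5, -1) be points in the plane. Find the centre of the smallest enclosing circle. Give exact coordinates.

Side lengths²: PQ² = 74, PR² = 4, QR² = 106.
Since QR² = 106 ≥ 74 + 4 = 78, the angle opposite QR is not acute, so the smallest enclosing circle has QR as diameter.
Centre = midpoint of QR = (-0.5, 1.5), r² = 106/4 = 26.5.
Centre = (-0.5, 1.5).

(-0.5, 1.5)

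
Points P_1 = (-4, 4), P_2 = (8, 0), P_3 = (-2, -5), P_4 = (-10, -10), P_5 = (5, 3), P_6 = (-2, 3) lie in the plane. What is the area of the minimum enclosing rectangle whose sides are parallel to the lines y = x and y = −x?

224

In coordinates u = x + y, v = x − y the rectangle is axis-aligned; the map (x,y)→(u,v) scales areas by 2.
u-values: 0, 8, -7, -20, 8, 1; range = 8 − (-20) = 28.
v-values: -8, 8, 3, 0, 2, -5; range = 8 − (-8) = 16.
Area = (28 × 16) / 2 = 224.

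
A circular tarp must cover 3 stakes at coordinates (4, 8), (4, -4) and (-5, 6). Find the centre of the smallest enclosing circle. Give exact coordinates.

(11/18, 2)

Call the three points A, B, C in the order given.
Side lengths²: AB² = 144, AC² = 85, BC² = 181.
Since BC² = 181 < 144 + 85 = 229, the triangle is acute, so the smallest enclosing circle is the circumcircle.
Circumcentre = (11/18, 2), r² = 15385/324.
Centre = (11/18, 2).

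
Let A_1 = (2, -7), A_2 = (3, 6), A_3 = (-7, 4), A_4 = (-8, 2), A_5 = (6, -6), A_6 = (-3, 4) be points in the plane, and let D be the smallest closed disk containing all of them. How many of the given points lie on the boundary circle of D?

2

The farthest pair is A_3–A_5 with squared distance 269. The circle on this segment as diameter has centre (-0.5, -1) and r² = 269/4 = 67.25.
Check A_1: distance² to centre = 42.25 ≤ 67.25, so it lies inside.
All remaining points lie in this disk, and no smaller disk contains both endpoints, so this is the minimum enclosing circle.
The points at distance exactly r from the centre are A_3, A_5 — 2 points.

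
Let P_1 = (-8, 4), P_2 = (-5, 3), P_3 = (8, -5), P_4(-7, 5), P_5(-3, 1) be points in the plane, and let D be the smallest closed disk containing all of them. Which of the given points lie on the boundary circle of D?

By Welzl's lemma the MEC is supported by two points (diametrically opposite) or three points (on a circumcircle).
The farthest pair is P_1–P_3 with squared distance 337. The circle on this segment as diameter has centre (0, -0.5) and r² = 337/4 = 84.25.
Check P_2: distance² to centre = 37.25 ≤ 84.25, so it lies inside.
All remaining points lie in this disk, and no smaller disk contains both endpoints, so this is the minimum enclosing circle.
The points at distance exactly r from the centre are P_1, P_3 — 2 points.

P_1, P_3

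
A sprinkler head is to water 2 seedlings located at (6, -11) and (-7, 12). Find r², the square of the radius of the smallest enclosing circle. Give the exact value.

174.5

The smallest circle enclosing two points has them as diameter endpoints.
Centre = midpoint = (-0.5, 0.5); r² = |(6, -11)−(-7, 12)|²/4 = 698/4 = 174.5.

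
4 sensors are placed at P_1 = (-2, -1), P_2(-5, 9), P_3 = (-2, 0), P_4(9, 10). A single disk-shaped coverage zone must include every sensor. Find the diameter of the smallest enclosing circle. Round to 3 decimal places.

15.941

A smallest enclosing disk is always determined by at most three of the input points on its boundary.
The minimum enclosing circle is determined by three boundary points: P_1, P_2, P_4.
Their circumcentre is (59/26, 149/26) with r² = 21473/338.
The farthest remaining point P_3 is at distance² 17261/338 ≤ 21473/338.
Diameter = 2r = 2√(21473/338) ≈ 15.941.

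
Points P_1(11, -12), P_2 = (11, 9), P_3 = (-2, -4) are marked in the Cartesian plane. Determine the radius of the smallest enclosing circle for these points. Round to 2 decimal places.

Side lengths²: P_1P_2² = 441, P_1P_3² = 233, P_2P_3² = 338.
Since P_1P_2² = 441 < 338 + 233 = 571, the triangle is acute, so the smallest enclosing circle is the circumcircle.
Circumcentre = (8.5, -1.5), r² = 116.5.
r = √(116.5) ≈ 10.79.

10.79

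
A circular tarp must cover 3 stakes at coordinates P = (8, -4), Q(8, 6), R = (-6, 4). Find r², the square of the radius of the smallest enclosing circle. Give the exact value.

3250/49

Side lengths²: PQ² = 100, PR² = 260, QR² = 200.
Since PR² = 260 < 200 + 100 = 300, the triangle is acute, so the smallest enclosing circle is the circumcircle.
Circumcentre = (11/7, 1), r² = 3250/49.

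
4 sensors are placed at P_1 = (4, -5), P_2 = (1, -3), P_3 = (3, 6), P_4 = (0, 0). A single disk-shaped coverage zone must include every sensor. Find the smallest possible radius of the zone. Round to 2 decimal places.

5.52

The farthest pair is P_1–P_3 with squared distance 122. The circle on this segment as diameter has centre (3.5, 0.5) and r² = 122/4 = 30.5.
Check P_2: distance² to centre = 18.5 ≤ 30.5, so it lies inside.
All remaining points lie in this disk, and no smaller disk contains both endpoints, so this is the minimum enclosing circle.
r = √(30.5) ≈ 5.52.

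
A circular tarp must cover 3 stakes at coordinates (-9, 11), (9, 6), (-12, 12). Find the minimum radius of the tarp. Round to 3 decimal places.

10.920

Call the three points A, B, C in the order given.
Side lengths²: AB² = 349, AC² = 10, BC² = 477.
Since BC² = 477 ≥ 349 + 10 = 359, the angle opposite BC is not acute, so the smallest enclosing circle has BC as diameter.
Centre = midpoint of BC = (-1.5, 9), r² = 477/4 = 119.25.
r = √(119.25) ≈ 10.920.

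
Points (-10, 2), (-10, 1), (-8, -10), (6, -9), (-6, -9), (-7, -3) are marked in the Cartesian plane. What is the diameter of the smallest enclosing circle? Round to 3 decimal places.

The farthest pair is (-10, 2)–(6, -9) with squared distance 377. The circle on this segment as diameter has centre (-2, -3.5) and r² = 377/4 = 94.25.
Check (-10, 1): distance² to centre = 84.25 ≤ 94.25, so it lies inside.
All remaining points lie in this disk, and no smaller disk contains both endpoints, so this is the minimum enclosing circle.
Diameter = 2r = 2√(94.25) ≈ 19.416.

19.416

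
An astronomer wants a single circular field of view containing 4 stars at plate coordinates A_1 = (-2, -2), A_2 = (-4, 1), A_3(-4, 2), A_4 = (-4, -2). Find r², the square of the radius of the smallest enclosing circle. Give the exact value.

A smallest enclosing disk is always determined by at most three of the input points on its boundary.
The farthest pair is A_1–A_3 with squared distance 20. The circle on this segment as diameter has centre (-3, 0) and r² = 20/4 = 5.
Check A_2: distance² to centre = 2 ≤ 5, so it lies inside.
All remaining points lie in this disk, and no smaller disk contains both endpoints, so this is the minimum enclosing circle.

5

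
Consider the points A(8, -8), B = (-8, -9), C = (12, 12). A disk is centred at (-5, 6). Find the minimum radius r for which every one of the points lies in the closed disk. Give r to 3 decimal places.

19.105

The required radius is the distance from (-5, 6) to the farthest point.
Squared distances: 365, 234, 325.
Maximum is 365, attained at A.
r = √365 ≈ 19.105.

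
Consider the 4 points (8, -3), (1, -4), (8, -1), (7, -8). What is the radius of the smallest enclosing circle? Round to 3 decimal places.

4.221

The minimum enclosing circle of a finite set is fixed by two of the points (as a diameter) or three (as a circumcircle).
The minimum enclosing circle is determined by three boundary points: (1, -4), (8, -1), (7, -8).
Their circumcentre is (120/23, -96/23) with r² = 9425/529.
The farthest remaining point (8, -3) is at distance² 4825/529 ≤ 9425/529.
r = √(9425/529) ≈ 4.221.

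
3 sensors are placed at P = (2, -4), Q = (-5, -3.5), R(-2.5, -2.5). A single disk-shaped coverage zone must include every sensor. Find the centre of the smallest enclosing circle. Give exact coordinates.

Side lengths²: PQ² = 49.25, PR² = 22.5, QR² = 7.25.
Since PQ² = 49.25 ≥ 22.5 + 7.25 = 29.75, the angle opposite PQ is not acute, so the smallest enclosing circle has PQ as diameter.
Centre = midpoint of PQ = (-1.5, -3.75), r² = 49.25/4 = 12.3125.
Centre = (-1.5, -3.75).

(-1.5, -3.75)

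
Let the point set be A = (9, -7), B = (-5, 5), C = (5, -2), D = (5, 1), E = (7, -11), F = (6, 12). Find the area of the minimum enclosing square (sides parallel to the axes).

The bounding box has width 14 and height 23.
An axis-aligned square enclosing the set must have side ≥ max(width, height).
So the minimum side is max(14, 23) = 23.
Area = 23² = 529.

529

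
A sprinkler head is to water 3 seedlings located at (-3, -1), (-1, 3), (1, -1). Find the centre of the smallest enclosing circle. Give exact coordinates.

Call the three points A, B, C in the order given.
Side lengths²: AB² = 20, AC² = 16, BC² = 20.
Since BC² = 20 < 20 + 16 = 36, the triangle is acute, so the smallest enclosing circle is the circumcircle.
Circumcentre = (-1, 0.5), r² = 6.25.
Centre = (-1, 0.5).

(-1, 0.5)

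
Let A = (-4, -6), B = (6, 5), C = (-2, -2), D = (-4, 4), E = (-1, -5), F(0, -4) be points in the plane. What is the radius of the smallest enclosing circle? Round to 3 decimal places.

The minimum enclosing circle of a finite set is fixed by two of the points (as a diameter) or three (as a circumcircle).
The farthest pair is A–B with squared distance 221. The circle on this segment as diameter has centre (1, -0.5) and r² = 221/4 = 55.25.
Check C: distance² to centre = 11.25 ≤ 55.25, so it lies inside.
All remaining points lie in this disk, and no smaller disk contains both endpoints, so this is the minimum enclosing circle.
r = √(55.25) ≈ 7.433.

7.433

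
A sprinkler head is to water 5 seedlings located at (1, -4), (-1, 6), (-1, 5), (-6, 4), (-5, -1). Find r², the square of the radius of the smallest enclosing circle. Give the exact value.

The minimum enclosing circle is determined by three boundary points: (1, -4), (-1, 6), (-6, 4).
Their circumcentre is (-95/54, 35/54) with r² = 42601/1458.
The farthest remaining point (-1, 5) is at distance² 28453/1458 ≤ 42601/1458.

42601/1458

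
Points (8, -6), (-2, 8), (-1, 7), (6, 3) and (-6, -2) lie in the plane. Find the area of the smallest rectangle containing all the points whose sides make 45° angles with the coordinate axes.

In coordinates u = x + y, v = x − y the rectangle is axis-aligned; the map (x,y)→(u,v) scales areas by 2.
u-values: 2, 6, 6, 9, -8; range = 9 − (-8) = 17.
v-values: 14, -10, -8, 3, -4; range = 14 − (-10) = 24.
Area = (17 × 24) / 2 = 204.

204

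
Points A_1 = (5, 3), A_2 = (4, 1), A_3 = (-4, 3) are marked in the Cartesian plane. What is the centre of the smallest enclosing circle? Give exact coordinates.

(0.5, 3)

Side lengths²: A_1A_2² = 5, A_1A_3² = 81, A_2A_3² = 68.
Since A_1A_3² = 81 ≥ 68 + 5 = 73, the angle opposite A_1A_3 is not acute, so the smallest enclosing circle has A_1A_3 as diameter.
Centre = midpoint of A_1A_3 = (0.5, 3), r² = 81/4 = 20.25.
Centre = (0.5, 3).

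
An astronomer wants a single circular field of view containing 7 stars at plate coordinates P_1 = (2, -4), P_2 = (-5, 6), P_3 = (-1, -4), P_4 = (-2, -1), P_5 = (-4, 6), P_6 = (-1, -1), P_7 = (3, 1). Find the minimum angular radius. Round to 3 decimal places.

6.103

The farthest pair is P_1–P_2 with squared distance 149. The circle on this segment as diameter has centre (-1.5, 1) and r² = 149/4 = 37.25.
Check P_3: distance² to centre = 25.25 ≤ 37.25, so it lies inside.
All remaining points lie in this disk, and no smaller disk contains both endpoints, so this is the minimum enclosing circle.
r = √(37.25) ≈ 6.103.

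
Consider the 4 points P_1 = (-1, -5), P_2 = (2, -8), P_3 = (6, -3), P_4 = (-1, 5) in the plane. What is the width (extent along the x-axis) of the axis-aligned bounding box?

max x = 6, min x = -1, so width = 7.

7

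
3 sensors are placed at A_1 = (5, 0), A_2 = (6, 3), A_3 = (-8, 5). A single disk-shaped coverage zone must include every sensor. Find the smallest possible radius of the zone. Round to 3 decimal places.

Side lengths²: A_1A_2² = 10, A_1A_3² = 194, A_2A_3² = 200.
Since A_2A_3² = 200 < 194 + 10 = 204, the triangle is acute, so the smallest enclosing circle is the circumcircle.
Circumcentre = (-23/22, 81/22), r² = 12125/242.
r = √(12125/242) ≈ 7.078.

7.078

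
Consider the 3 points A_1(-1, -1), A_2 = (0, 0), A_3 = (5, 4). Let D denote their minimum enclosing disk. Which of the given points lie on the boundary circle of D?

A_1, A_3

Side lengths²: A_1A_2² = 2, A_1A_3² = 61, A_2A_3² = 41.
Since A_1A_3² = 61 ≥ 41 + 2 = 43, the angle opposite A_1A_3 is not acute, so the smallest enclosing circle has A_1A_3 as diameter.
Centre = midpoint of A_1A_3 = (2, 1.5), r² = 61/4 = 15.25.
The points at distance exactly r from the centre are A_1, A_3 — 2 points.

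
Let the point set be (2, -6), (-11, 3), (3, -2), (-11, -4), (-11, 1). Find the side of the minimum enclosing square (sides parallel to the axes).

The bounding box has width 14 and height 9.
An axis-aligned square enclosing the set must have side ≥ max(width, height).
So the minimum side is max(14, 9) = 14.

14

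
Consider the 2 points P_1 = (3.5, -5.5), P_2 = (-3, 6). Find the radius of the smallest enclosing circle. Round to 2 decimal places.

The smallest circle enclosing two points has them as diameter endpoints.
Centre = midpoint = (0.25, 0.25); r² = |P_1P_2|²/4 = 174.5/4 = 43.625.
r = √(43.625) ≈ 6.60.

6.60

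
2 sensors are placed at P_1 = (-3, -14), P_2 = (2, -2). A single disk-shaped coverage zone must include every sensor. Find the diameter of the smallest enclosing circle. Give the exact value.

The smallest circle enclosing two points has them as diameter endpoints.
Centre = midpoint = (-0.5, -8); r² = |P_1P_2|²/4 = 169/4 = 42.25.
Diameter = 2r = 2√(42.25) = 13.

13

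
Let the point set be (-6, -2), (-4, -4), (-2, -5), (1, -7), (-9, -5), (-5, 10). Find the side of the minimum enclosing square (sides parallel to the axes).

The bounding box has width 10 and height 17.
An axis-aligned square enclosing the set must have side ≥ max(width, height).
So the minimum side is max(10, 17) = 17.

17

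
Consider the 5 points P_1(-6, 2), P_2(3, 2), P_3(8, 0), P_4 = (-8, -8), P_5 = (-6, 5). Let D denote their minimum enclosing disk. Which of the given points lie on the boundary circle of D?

A smallest enclosing disk is always determined by at most three of the input points on its boundary.
The minimum enclosing circle is determined by three boundary points: P_3, P_4, P_5.
Their circumcentre is (-37/48, -59/24) with r² = 191165/2304.
The farthest remaining point P_1 is at distance² 108797/2304 ≤ 191165/2304.
The points at distance exactly r from the centre are P_3, P_4, P_5 — 3 points.

P_3, P_4, P_5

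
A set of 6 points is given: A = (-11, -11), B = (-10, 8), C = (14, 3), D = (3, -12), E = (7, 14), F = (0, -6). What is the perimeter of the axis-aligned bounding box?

102

Width = max x − min x = 14 − (-11) = 25.
Height = max y − min y = 14 − (-12) = 26.
Perimeter = 2(25 + 26) = 102.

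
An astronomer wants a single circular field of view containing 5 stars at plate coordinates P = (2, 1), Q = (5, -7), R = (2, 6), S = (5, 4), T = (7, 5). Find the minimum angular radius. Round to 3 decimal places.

The minimum enclosing circle of a finite set is fixed by two of the points (as a diameter) or three (as a circumcircle).
The farthest pair is Q–R with squared distance 178. The circle on this segment as diameter has centre (3.5, -0.5) and r² = 178/4 = 44.5.
Check P: distance² to centre = 4.5 ≤ 44.5, so it lies inside.
All remaining points lie in this disk, and no smaller disk contains both endpoints, so this is the minimum enclosing circle.
r = √(44.5) ≈ 6.671.

6.671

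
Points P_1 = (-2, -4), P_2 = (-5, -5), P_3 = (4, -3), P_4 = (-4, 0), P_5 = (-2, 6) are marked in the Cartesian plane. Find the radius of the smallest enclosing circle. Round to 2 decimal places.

6.11

By Welzl's lemma the MEC is supported by two points (diametrically opposite) or three points (on a circumcircle).
The minimum enclosing circle is determined by three boundary points: P_2, P_3, P_5.
Their circumcentre is (-85/62, -5/62) with r² = 71825/1922.
The farthest remaining point P_1 is at distance² 30285/1922 ≤ 71825/1922.
r = √(71825/1922) ≈ 6.11.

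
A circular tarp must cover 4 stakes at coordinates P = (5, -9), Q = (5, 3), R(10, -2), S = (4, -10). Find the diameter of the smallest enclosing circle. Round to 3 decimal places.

The farthest pair is Q–S with squared distance 170. The circle on this segment as diameter has centre (4.5, -3.5) and r² = 170/4 = 42.5.
Check P: distance² to centre = 30.5 ≤ 42.5, so it lies inside.
All remaining points lie in this disk, and no smaller disk contains both endpoints, so this is the minimum enclosing circle.
Diameter = 2r = 2√(42.5) ≈ 13.038.

13.038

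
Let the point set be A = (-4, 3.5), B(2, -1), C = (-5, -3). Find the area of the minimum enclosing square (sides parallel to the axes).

The bounding box has width 7 and height 6.5.
An axis-aligned square enclosing the set must have side ≥ max(width, height).
So the minimum side is max(7, 6.5) = 7.
Area = 7² = 49.

49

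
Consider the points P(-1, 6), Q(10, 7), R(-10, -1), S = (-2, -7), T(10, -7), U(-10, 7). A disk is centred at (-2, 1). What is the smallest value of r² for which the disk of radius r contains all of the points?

The required radius is the distance from (-2, 1) to the farthest point.
Squared distances: 26, 180, 68, 64, 208, 100.
Maximum is 208, attained at T.

208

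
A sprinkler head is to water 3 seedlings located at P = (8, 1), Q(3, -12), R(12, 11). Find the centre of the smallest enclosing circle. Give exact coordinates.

(7.5, -0.5)

Side lengths²: PQ² = 194, PR² = 116, QR² = 610.
Since QR² = 610 ≥ 194 + 116 = 310, the angle opposite QR is not acute, so the smallest enclosing circle has QR as diameter.
Centre = midpoint of QR = (7.5, -0.5), r² = 610/4 = 152.5.
Centre = (7.5, -0.5).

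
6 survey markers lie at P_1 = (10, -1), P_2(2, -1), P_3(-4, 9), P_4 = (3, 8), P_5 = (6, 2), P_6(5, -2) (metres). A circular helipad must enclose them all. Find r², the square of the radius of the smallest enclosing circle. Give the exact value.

By Welzl's lemma the MEC is supported by two points (diametrically opposite) or three points (on a circumcircle).
The farthest pair is P_1–P_3 with squared distance 296. The circle on this segment as diameter has centre (3, 4) and r² = 296/4 = 74.
Check P_2: distance² to centre = 26 ≤ 74, so it lies inside.
All remaining points lie in this disk, and no smaller disk contains both endpoints, so this is the minimum enclosing circle.

74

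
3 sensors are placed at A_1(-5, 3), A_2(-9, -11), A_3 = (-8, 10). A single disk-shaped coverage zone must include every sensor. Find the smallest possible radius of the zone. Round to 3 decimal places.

Side lengths²: A_1A_2² = 212, A_1A_3² = 58, A_2A_3² = 442.
Since A_2A_3² = 442 ≥ 212 + 58 = 270, the angle opposite A_2A_3 is not acute, so the smallest enclosing circle has A_2A_3 as diameter.
Centre = midpoint of A_2A_3 = (-8.5, -0.5), r² = 442/4 = 110.5.
r = √(110.5) ≈ 10.512.

10.512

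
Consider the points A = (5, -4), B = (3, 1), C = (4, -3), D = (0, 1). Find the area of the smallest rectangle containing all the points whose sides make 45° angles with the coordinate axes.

15

In coordinates u = x + y, v = x − y the rectangle is axis-aligned; the map (x,y)→(u,v) scales areas by 2.
u-values: 1, 4, 1, 1; range = 4 − 1 = 3.
v-values: 9, 2, 7, -1; range = 9 − (-1) = 10.
Area = (3 × 10) / 2 = 15.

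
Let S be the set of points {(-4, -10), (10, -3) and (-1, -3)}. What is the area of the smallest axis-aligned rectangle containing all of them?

x ranges over [-4, 10], width 14.
y ranges over [-10, -3], height 7.
Area = 14 × 7 = 98.

98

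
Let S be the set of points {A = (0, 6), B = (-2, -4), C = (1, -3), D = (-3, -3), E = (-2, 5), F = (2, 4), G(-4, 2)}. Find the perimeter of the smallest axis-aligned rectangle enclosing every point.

32

Width = max x − min x = 2 − (-4) = 6.
Height = max y − min y = 6 − (-4) = 10.
Perimeter = 2(6 + 10) = 32.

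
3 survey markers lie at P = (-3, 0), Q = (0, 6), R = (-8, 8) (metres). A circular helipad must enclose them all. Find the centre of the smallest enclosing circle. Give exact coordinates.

Side lengths²: PQ² = 45, PR² = 89, QR² = 68.
Since PR² = 89 < 68 + 45 = 113, the triangle is acute, so the smallest enclosing circle is the circumcircle.
Circumcentre = (-83/18, 41/9), r² = 7565/324.
Centre = (-83/18, 41/9).

(-83/18, 41/9)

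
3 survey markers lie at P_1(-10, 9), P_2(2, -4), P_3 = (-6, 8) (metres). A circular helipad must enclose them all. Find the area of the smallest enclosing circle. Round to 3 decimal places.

Side lengths²: P_1P_2² = 313, P_1P_3² = 17, P_2P_3² = 208.
Since P_1P_2² = 313 ≥ 208 + 17 = 225, the angle opposite P_1P_2 is not acute, so the smallest enclosing circle has P_1P_2 as diameter.
Centre = midpoint of P_1P_2 = (-4, 2.5), r² = 313/4 = 78.25.
Area = π·r² = π·78.25 ≈ 245.830.

245.830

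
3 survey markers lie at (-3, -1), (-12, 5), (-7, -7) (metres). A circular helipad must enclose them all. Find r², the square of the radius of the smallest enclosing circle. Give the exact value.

42.25

Call the three points A, B, C in the order given.
Side lengths²: AB² = 117, AC² = 52, BC² = 169.
Since BC² = 169 ≥ 117 + 52 = 169, the angle opposite BC is not acute, so the smallest enclosing circle has BC as diameter.
Centre = midpoint of BC = (-9.5, -1), r² = 169/4 = 42.25.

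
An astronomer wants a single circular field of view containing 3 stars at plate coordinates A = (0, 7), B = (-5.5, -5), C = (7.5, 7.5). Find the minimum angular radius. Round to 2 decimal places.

9.02

Side lengths²: AB² = 174.25, AC² = 56.5, BC² = 325.25.
Since BC² = 325.25 ≥ 174.25 + 56.5 = 230.75, the angle opposite BC is not acute, so the smallest enclosing circle has BC as diameter.
Centre = midpoint of BC = (1, 1.25), r² = 325.25/4 = 81.3125.
r = √(81.3125) ≈ 9.02.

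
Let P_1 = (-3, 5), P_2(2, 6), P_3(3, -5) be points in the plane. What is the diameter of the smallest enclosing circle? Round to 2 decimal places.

11.73

Side lengths²: P_1P_2² = 26, P_1P_3² = 136, P_2P_3² = 122.
Since P_1P_3² = 136 < 122 + 26 = 148, the triangle is acute, so the smallest enclosing circle is the circumcircle.
Circumcentre = (15/28, 9/28), r² = 13481/392.
Diameter = 2r = 2√(13481/392) ≈ 11.73.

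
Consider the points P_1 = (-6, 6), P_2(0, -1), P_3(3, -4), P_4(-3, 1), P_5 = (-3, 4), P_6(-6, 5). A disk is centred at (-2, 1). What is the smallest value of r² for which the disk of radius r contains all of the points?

50

The required radius is the distance from (-2, 1) to the farthest point.
Squared distances: 41, 8, 50, 1, 10, 32.
Maximum is 50, attained at P_3.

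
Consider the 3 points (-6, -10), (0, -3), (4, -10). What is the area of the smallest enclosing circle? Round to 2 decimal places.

88.56

Call the three points A, B, C in the order given.
Side lengths²: AB² = 85, AC² = 100, BC² = 65.
Since AC² = 100 < 85 + 65 = 150, the triangle is acute, so the smallest enclosing circle is the circumcircle.
Circumcentre = (-1, -115/14), r² = 5525/196.
Area = π·r² = π·5525/196 ≈ 88.56.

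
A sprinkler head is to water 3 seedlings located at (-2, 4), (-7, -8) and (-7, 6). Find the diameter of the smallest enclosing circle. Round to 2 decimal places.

14.00

Call the three points A, B, C in the order given.
Side lengths²: AB² = 169, AC² = 29, BC² = 196.
Since BC² = 196 < 169 + 29 = 198, the triangle is acute, so the smallest enclosing circle is the circumcircle.
Circumcentre = (-6.9, -1), r² = 49.01.
Diameter = 2r = 2√(49.01) ≈ 14.00.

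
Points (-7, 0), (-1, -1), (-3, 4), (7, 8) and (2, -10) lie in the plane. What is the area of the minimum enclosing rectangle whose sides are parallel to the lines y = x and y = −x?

218.5

In coordinates u = x + y, v = x − y the rectangle is axis-aligned; the map (x,y)→(u,v) scales areas by 2.
u-values: -7, -2, 1, 15, -8; range = 15 − (-8) = 23.
v-values: -7, 0, -7, -1, 12; range = 12 − (-7) = 19.
Area = (23 × 19) / 2 = 218.5.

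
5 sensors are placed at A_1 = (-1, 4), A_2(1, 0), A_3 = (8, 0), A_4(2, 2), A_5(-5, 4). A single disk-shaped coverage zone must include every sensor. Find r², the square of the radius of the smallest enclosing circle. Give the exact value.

A smallest enclosing disk is always determined by at most three of the input points on its boundary.
The farthest pair is A_3–A_5 with squared distance 185. The circle on this segment as diameter has centre (1.5, 2) and r² = 185/4 = 46.25.
Check A_1: distance² to centre = 10.25 ≤ 46.25, so it lies inside.
All remaining points lie in this disk, and no smaller disk contains both endpoints, so this is the minimum enclosing circle.

46.25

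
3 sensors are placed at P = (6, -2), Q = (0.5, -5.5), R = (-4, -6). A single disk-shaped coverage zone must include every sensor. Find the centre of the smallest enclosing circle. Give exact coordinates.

Side lengths²: PQ² = 42.5, PR² = 116, QR² = 20.5.
Since PR² = 116 ≥ 42.5 + 20.5 = 63, the angle opposite PR is not acute, so the smallest enclosing circle has PR as diameter.
Centre = midpoint of PR = (1, -4), r² = 116/4 = 29.
Centre = (1, -4).

(1, -4)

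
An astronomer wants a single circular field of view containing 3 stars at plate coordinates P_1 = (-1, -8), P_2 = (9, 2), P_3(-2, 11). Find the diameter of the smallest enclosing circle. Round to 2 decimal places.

19.12

Side lengths²: P_1P_2² = 200, P_1P_3² = 362, P_2P_3² = 202.
Since P_1P_3² = 362 < 202 + 200 = 402, the triangle is acute, so the smallest enclosing circle is the circumcircle.
Circumcentre = (-0.55, 1.55), r² = 91.405.
Diameter = 2r = 2√(91.405) ≈ 19.12.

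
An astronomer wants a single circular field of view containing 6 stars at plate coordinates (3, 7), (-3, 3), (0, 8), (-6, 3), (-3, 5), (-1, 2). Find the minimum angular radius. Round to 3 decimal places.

4.924

The farthest pair is (3, 7)–(-6, 3) with squared distance 97. The circle on this segment as diameter has centre (-1.5, 5) and r² = 97/4 = 24.25.
Check (-3, 3): distance² to centre = 6.25 ≤ 24.25, so it lies inside.
All remaining points lie in this disk, and no smaller disk contains both endpoints, so this is the minimum enclosing circle.
r = √(24.25) ≈ 4.924.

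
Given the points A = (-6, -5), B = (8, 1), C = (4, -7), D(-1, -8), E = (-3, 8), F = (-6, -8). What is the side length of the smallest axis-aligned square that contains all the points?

The bounding box has width 14 and height 16.
An axis-aligned square enclosing the set must have side ≥ max(width, height).
So the minimum side is max(14, 16) = 16.

16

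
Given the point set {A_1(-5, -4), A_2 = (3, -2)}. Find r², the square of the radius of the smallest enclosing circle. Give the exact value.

The smallest circle enclosing two points has them as diameter endpoints.
Centre = midpoint = (-1, -3); r² = |A_1A_2|²/4 = 68/4 = 17.

17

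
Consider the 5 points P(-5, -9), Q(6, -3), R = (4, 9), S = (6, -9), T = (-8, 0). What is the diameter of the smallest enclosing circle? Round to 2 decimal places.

20.25

The minimum enclosing circle is determined by three boundary points: P, R, S.
Their circumcentre is (0.5, -0.5) with r² = 102.5.
The farthest remaining point T is at distance² 72.5 ≤ 102.5.
Diameter = 2r = 2√(102.5) ≈ 20.25.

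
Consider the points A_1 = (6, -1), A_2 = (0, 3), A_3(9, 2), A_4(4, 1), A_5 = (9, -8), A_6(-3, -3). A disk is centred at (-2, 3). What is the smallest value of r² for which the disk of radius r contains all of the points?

The required radius is the distance from (-2, 3) to the farthest point.
Squared distances: 80, 4, 122, 40, 242, 37.
Maximum is 242, attained at A_5.

242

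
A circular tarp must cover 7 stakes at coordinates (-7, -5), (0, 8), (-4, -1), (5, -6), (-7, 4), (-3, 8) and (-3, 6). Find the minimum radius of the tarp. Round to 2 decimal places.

The minimum enclosing circle is determined by three boundary points: (-7, -5), (5, -6), (-3, 8).
Their circumcentre is (-0.53125, 0.125) with r² = 68.1103515625.
The farthest remaining point (0, 8) is at distance² 62.2978515625 ≤ 68.1103515625.
r = √(68.1103515625) ≈ 8.25.

8.25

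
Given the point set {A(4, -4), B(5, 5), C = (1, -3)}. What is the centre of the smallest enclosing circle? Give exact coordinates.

Side lengths²: AB² = 82, AC² = 10, BC² = 80.
Since AB² = 82 < 80 + 10 = 90, the triangle is acute, so the smallest enclosing circle is the circumcircle.
Circumcentre = (27/7, 4/7), r² = 1025/49.
Centre = (27/7, 4/7).

(27/7, 4/7)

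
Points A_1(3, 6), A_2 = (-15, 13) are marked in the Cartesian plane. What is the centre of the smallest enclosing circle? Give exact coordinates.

The smallest circle enclosing two points has them as diameter endpoints.
Centre = midpoint = (-6, 9.5); r² = |A_1A_2|²/4 = 373/4 = 93.25.
Centre = (-6, 9.5).

(-6, 9.5)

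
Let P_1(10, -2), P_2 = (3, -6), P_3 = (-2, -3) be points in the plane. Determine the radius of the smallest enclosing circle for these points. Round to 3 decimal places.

Side lengths²: P_1P_2² = 65, P_1P_3² = 145, P_2P_3² = 34.
Since P_1P_3² = 145 ≥ 65 + 34 = 99, the angle opposite P_1P_3 is not acute, so the smallest enclosing circle has P_1P_3 as diameter.
Centre = midpoint of P_1P_3 = (4, -2.5), r² = 145/4 = 36.25.
r = √(36.25) ≈ 6.021.

6.021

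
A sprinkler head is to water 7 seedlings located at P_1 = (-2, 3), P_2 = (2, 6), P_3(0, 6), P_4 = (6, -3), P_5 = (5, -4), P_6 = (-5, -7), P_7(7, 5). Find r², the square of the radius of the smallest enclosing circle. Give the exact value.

The minimum enclosing circle of a finite set is fixed by two of the points (as a diameter) or three (as a circumcircle).
The farthest pair is P_6–P_7 with squared distance 288. The circle on this segment as diameter has centre (1, -1) and r² = 288/4 = 72.
Check P_1: distance² to centre = 25 ≤ 72, so it lies inside.
All remaining points lie in this disk, and no smaller disk contains both endpoints, so this is the minimum enclosing circle.

72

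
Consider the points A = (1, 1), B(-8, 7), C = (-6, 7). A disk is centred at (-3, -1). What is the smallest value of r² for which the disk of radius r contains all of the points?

89

The required radius is the distance from (-3, -1) to the farthest point.
Squared distances: 20, 89, 73.
Maximum is 89, attained at B.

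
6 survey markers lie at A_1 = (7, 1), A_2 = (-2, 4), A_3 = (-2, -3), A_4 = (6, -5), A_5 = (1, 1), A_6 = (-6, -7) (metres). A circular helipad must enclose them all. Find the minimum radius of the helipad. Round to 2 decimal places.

7.63

The farthest pair is A_1–A_6 with squared distance 233. The circle on this segment as diameter has centre (0.5, -3) and r² = 233/4 = 58.25.
Check A_2: distance² to centre = 55.25 ≤ 58.25, so it lies inside.
All remaining points lie in this disk, and no smaller disk contains both endpoints, so this is the minimum enclosing circle.
r = √(58.25) ≈ 7.63.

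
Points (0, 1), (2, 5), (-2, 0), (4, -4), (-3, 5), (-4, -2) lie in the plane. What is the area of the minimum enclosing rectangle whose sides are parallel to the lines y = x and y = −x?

104

In coordinates u = x + y, v = x − y the rectangle is axis-aligned; the map (x,y)→(u,v) scales areas by 2.
u-values: 1, 7, -2, 0, 2, -6; range = 7 − (-6) = 13.
v-values: -1, -3, -2, 8, -8, -2; range = 8 − (-8) = 16.
Area = (13 × 16) / 2 = 104.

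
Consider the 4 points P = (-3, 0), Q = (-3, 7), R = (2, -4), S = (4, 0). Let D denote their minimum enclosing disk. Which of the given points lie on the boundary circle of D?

The minimum enclosing circle of a finite set is fixed by two of the points (as a diameter) or three (as a circumcircle).
The farthest pair is Q–R with squared distance 146. The circle on this segment as diameter has centre (-0.5, 1.5) and r² = 146/4 = 36.5.
Check P: distance² to centre = 8.5 ≤ 36.5, so it lies inside.
All remaining points lie in this disk, and no smaller disk contains both endpoints, so this is the minimum enclosing circle.
The points at distance exactly r from the centre are Q, R — 2 points.

Q, R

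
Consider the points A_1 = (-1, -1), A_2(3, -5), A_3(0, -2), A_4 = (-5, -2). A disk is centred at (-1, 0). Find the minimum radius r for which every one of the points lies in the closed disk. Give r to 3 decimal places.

6.403

The required radius is the distance from (-1, 0) to the farthest point.
Squared distances: 1, 41, 5, 20.
Maximum is 41, attained at A_2.
r = √41 ≈ 6.403.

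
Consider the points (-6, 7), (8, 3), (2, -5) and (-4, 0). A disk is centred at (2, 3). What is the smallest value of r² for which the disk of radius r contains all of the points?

80

The required radius is the distance from (2, 3) to the farthest point.
Squared distances: 80, 36, 64, 45.
Maximum is 80, attained at (-6, 7).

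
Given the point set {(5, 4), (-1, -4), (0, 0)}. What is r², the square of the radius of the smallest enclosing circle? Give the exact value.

25

Call the three points A, B, C in the order given.
Side lengths²: AB² = 100, AC² = 41, BC² = 17.
Since AB² = 100 ≥ 41 + 17 = 58, the angle opposite AB is not acute, so the smallest enclosing circle has AB as diameter.
Centre = midpoint of AB = (2, 0), r² = 100/4 = 25.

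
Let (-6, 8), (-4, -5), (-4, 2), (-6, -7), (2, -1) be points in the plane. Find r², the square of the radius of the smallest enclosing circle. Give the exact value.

56.640625

A smallest enclosing disk is always determined by at most three of the input points on its boundary.
The minimum enclosing circle is determined by three boundary points: (-6, 8), (-6, -7), (2, -1).
Their circumcentre is (-5.375, 0.5) with r² = 56.640625.
The farthest remaining point (-4, -5) is at distance² 32.140625 ≤ 56.640625.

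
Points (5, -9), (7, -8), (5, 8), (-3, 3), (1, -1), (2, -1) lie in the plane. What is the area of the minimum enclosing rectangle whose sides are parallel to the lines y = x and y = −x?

In coordinates u = x + y, v = x − y the rectangle is axis-aligned; the map (x,y)→(u,v) scales areas by 2.
u-values: -4, -1, 13, 0, 0, 1; range = 13 − (-4) = 17.
v-values: 14, 15, -3, -6, 2, 3; range = 15 − (-6) = 21.
Area = (17 × 21) / 2 = 178.5.

178.5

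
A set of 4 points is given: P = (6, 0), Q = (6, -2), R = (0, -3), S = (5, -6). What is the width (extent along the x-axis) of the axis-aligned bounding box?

max x = 6, min x = 0, so width = 6.

6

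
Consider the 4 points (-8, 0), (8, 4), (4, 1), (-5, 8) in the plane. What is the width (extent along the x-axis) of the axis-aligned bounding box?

max x = 8, min x = -8, so width = 16.

16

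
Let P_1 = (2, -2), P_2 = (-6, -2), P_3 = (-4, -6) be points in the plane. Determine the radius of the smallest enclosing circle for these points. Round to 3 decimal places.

Side lengths²: P_1P_2² = 64, P_1P_3² = 52, P_2P_3² = 20.
Since P_1P_2² = 64 < 52 + 20 = 72, the triangle is acute, so the smallest enclosing circle is the circumcircle.
Circumcentre = (-2, -2.5), r² = 16.25.
r = √(16.25) ≈ 4.031.

4.031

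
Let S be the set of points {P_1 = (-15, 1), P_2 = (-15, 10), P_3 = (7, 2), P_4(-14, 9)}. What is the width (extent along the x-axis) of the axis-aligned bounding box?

22

max x = 7, min x = -15, so width = 22.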